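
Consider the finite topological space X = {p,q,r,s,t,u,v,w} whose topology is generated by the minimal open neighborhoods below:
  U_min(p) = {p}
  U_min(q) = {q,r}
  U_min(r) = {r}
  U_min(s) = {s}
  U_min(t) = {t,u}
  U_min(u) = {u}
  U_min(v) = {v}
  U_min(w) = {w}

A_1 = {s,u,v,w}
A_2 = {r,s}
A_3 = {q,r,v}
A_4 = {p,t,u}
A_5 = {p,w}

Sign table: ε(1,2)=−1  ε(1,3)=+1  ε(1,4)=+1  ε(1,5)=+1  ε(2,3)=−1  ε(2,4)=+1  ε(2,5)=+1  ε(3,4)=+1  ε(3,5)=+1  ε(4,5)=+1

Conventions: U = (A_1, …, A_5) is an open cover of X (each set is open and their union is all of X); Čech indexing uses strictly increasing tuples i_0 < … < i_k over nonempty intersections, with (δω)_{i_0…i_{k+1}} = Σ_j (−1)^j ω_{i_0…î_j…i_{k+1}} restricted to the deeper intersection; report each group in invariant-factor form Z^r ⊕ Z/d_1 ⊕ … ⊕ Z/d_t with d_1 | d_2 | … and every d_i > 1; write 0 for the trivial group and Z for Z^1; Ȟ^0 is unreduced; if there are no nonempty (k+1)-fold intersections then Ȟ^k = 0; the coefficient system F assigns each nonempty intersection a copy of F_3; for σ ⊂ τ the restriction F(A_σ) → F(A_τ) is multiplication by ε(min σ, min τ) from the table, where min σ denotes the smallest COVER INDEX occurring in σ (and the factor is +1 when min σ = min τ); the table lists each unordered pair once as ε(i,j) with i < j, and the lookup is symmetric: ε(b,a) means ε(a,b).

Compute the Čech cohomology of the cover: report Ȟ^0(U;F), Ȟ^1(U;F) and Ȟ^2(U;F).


Ȟ^0 = Z/3; Ȟ^1 = Z/3 ⊕ Z/3; Ȟ^2 = 0

cover nerve:
  A12={s} A13={v} A14={u} A15={w} A23={r} A45={p}
C dims 5,6; δ0: rk_F3 4
Ȟ^0: (5−4)−0=1 ⇒ Z/3
Ȟ^1: (6−0)−4=2 ⇒ Z/3 ⊕ Z/3
Ȟ^2: (0−0)−0=0 ⇒ 0


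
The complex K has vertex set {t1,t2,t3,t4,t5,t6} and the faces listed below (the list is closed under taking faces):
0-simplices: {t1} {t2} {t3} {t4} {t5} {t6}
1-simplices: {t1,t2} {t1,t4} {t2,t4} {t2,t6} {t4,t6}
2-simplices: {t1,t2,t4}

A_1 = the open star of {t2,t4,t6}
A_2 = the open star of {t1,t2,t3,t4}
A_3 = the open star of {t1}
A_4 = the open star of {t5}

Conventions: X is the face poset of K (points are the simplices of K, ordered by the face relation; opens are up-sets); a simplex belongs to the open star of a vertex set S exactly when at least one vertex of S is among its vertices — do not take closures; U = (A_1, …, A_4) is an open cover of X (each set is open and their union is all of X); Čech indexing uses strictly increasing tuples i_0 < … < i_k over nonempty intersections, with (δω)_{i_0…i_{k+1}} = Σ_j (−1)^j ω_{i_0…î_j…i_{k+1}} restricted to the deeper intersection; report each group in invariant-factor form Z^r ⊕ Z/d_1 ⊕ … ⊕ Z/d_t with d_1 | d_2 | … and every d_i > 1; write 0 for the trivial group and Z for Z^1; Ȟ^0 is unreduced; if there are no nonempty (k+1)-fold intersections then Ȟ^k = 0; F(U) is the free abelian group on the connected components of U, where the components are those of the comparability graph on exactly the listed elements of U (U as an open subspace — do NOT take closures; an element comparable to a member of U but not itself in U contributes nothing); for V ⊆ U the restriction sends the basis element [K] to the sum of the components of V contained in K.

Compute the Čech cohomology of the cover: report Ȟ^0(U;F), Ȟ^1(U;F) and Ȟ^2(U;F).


Ȟ^0 ≅ Z^3, Ȟ^1 ≅ 0 and Ȟ^2 ≅ 0

nonempty intersections:
  A1={{t2},{t4},{t6},{t1,t2},{t1,t4},{t2,t4},{t2,t6},{t4,t6},{t1,t2,t4}} A2={{t1},{t2},{t3},{t4},{t1,t2},{t1,t4},{t2,t4},{t2,t6},{t4,t6},{t1,t2,t4}} A3={{t1},{t1,t2},{t1,t4},{t1,t2,t4}} A4={{t5}}
  A12={{t2},{t4},{t1,t2},{t1,t4},{t2,t4},{t2,t6},{t4,t6},{t1,t2,t4}} A13={{t1,t2},{t1,t4},{t1,t2,t4}} A23={{t1},{t1,t2},{t1,t4},{t1,t2,t4}}
  A123={{t1,t2},{t1,t4},{t1,t2,t4}}
components per intersection:
  A1: {{t2},{t4},{t6},{t1,t2},{t1,t4},{t2,t4},{t2,t6},{t4,t6},{t1,t2,t4}}
  A2: {{t1},{t2},{t4},{t1,t2},{t1,t4},{t2,t4},{t2,t6},{t4,t6},{t1,t2,t4}} {{t3}}
  A3: {{t1},{t1,t2},{t1,t4},{t1,t2,t4}}
  A4: {{t5}}
  A12: {{t2},{t4},{t1,t2},{t1,t4},{t2,t4},{t2,t6},{t4,t6},{t1,t2,t4}}
  A13: {{t1,t2},{t1,t4},{t1,t2,t4}}
  A23: {{t1},{t1,t2},{t1,t4},{t1,t2,t4}}
  A123: {{t1,t2},{t1,t4},{t1,t2,t4}}
C dims 5,3,1; δ0: rk 2, SNF 1^2; δ1: rk 1, SNF 1^1
Ȟ^0: (5−2)−0=3 ⇒ Z^3
Ȟ^1: (3−1)−2=0 ⇒ 0
Ȟ^2: (1−0)−1=0 ⇒ 0


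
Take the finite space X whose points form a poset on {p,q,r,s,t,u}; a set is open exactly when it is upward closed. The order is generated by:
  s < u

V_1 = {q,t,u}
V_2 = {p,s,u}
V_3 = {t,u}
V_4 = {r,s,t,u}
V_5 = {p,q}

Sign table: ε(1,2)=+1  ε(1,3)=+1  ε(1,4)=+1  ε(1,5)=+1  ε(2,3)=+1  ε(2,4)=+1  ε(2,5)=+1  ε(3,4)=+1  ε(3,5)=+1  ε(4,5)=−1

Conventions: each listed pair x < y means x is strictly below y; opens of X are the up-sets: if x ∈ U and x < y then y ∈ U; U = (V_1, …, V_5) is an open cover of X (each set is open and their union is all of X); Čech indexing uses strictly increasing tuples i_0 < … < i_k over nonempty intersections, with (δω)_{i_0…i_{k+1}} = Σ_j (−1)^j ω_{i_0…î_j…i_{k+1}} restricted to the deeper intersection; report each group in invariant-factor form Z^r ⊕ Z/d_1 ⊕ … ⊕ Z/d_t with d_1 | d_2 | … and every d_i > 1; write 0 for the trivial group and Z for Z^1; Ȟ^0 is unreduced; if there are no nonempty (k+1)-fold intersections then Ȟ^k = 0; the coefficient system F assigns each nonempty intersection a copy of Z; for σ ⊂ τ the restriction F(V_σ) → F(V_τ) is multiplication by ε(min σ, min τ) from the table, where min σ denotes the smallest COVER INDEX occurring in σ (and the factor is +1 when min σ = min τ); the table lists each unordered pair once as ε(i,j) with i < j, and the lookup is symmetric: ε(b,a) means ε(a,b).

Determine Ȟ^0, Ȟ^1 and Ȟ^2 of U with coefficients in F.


nerve of the cover:
  V12={u} V13={t,u} V14={t,u} V15={q} V23={u} V24={s,u} V25={p} V34={t,u}
  V123={u} V124={u} V134={t,u} V234={u}
  V1234={u}
C dims 5,8,4,1; δ0: rk 4, SNF 1^4; δ1: rk 3, SNF 1^3; δ2: rk 1, SNF 1^1
Ȟ^0 = (5 − 4) − 0 = 1, so Ȟ^0 ≅ Z
Ȟ^1 = (8 − 3) − 4 = 1, so Ȟ^1 ≅ Z
Ȟ^2 = (4 − 1) − 3 = 0, so Ȟ^2 ≅ 0

Ȟ^0(U;F) ≅ Z; Ȟ^1(U;F) ≅ Z; Ȟ^2(U;F) ≅ 0


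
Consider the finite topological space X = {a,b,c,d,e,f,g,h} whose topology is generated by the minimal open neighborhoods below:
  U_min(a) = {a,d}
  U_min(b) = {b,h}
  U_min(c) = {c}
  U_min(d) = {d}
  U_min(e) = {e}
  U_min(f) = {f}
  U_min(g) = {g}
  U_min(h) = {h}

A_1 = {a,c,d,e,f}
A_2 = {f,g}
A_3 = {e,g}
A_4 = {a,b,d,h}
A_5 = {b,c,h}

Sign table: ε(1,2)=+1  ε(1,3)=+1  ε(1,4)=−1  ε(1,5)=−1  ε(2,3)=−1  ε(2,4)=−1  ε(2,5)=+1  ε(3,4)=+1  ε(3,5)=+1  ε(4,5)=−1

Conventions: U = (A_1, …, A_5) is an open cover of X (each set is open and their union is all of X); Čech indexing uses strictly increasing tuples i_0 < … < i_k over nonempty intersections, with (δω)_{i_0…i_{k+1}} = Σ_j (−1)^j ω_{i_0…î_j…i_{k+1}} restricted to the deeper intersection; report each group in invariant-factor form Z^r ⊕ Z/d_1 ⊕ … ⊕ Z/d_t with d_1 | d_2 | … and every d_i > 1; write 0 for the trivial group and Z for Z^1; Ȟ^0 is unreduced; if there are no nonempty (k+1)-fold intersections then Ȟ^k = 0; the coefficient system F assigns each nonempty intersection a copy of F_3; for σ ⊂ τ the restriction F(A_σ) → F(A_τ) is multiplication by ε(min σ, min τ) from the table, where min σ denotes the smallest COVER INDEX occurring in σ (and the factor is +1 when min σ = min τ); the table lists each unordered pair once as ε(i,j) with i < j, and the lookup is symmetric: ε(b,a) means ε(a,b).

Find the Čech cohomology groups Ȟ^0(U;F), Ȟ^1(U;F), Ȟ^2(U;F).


Ȟ^0 = 0, Ȟ^1 = Z/3, Ȟ^2 = 0

nerve simplices:
  A12={f} A13={e} A14={a,d} A15={c} A23={g} A45={b,h}
C dims 5,6; δ0: rk_F3 5
degree 0: 5−5−0 = 0 → Ȟ^0 ≅ 0
degree 1: 6−0−5 = 1 → Ȟ^1 ≅ Z/3
degree 2: 0−0−0 = 0 → Ȟ^2 ≅ 0


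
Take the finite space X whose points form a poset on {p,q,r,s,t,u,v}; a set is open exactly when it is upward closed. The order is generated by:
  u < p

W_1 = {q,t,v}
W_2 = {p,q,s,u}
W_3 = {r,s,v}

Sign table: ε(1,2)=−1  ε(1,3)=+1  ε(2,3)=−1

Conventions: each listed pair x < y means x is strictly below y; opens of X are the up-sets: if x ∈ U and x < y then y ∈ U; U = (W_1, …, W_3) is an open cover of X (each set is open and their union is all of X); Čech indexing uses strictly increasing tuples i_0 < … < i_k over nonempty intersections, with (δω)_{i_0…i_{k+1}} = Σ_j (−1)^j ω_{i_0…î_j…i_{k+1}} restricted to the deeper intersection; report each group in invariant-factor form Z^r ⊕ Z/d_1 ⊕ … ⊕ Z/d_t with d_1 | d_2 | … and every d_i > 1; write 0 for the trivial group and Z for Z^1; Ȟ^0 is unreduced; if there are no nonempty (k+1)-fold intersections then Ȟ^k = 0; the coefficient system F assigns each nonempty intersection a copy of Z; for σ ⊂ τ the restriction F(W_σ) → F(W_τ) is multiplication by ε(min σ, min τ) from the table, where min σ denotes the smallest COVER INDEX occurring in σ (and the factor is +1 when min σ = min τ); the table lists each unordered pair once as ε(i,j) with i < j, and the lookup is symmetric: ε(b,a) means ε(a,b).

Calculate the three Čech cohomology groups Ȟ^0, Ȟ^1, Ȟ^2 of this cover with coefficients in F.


Ȟ^0 = Z, Ȟ^1 = Z and Ȟ^2 = 0

cover nerve:
  W12={q} W13={v} W23={s}
C dims 3,3; δ0: rk 2, SNF 1^2
Ȟ^0: (3−2)−0=1 ⇒ Z
Ȟ^1: (3−0)−2=1 ⇒ Z
Ȟ^2: (0−0)−0=0 ⇒ 0


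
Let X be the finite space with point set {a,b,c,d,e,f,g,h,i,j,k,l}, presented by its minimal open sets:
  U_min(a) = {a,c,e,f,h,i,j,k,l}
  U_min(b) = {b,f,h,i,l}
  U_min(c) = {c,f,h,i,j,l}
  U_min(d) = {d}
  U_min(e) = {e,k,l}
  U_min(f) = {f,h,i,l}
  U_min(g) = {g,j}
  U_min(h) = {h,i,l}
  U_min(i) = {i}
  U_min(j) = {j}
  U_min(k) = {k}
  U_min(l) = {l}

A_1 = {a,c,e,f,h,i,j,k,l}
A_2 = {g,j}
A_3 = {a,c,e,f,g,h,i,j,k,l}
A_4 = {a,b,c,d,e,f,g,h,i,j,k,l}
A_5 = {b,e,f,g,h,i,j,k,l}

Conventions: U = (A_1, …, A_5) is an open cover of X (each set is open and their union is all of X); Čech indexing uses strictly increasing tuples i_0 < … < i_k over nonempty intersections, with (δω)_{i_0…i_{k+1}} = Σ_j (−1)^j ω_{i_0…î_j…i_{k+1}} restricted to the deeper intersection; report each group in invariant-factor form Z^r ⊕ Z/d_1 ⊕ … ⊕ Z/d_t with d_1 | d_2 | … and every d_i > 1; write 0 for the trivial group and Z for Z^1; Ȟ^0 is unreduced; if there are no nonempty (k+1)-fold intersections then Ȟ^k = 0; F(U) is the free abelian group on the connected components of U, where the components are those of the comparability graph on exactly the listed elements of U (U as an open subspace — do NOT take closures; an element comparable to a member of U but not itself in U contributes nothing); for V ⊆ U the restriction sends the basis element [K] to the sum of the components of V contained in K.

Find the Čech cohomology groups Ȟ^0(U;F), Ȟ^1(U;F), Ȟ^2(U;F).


Ȟ^0 ≅ Z^2; Ȟ^1 ≅ 0; Ȟ^2 ≅ 0

nonempty overlaps:
  A12={j} A13={a,c,e,f,h,i,j,k,l} A14={a,c,e,f,h,i,j,k,l} A15={e,f,h,i,j,k,l} A23={g,j} A24={g,j} A25={g,j} A34={a,c,e,f,g,h,i,j,k,l} A35={e,f,g,h,i,j,k,l} A45={b,e,f,g,h,i,j,k,l}
  A123={j} A124={j} A125={j} A134={a,c,e,f,h,i,j,k,l} A135={e,f,h,i,j,k,l} A145={e,f,h,i,j,k,l} A234={g,j} A235={g,j} A245={g,j} A345={e,f,g,h,i,j,k,l}
  A1234={j} A1235={j} A1245={j} A1345={e,f,h,i,j,k,l} A2345={g,j}
  A12345={j}
components per intersection:
  A1: {a,c,e,f,h,i,j,k,l}
  A2: {g,j}
  A3: {a,c,e,f,g,h,i,j,k,l}
  A4: {a,b,c,e,f,g,h,i,j,k,l} {d}
  A5: {b,e,f,h,i,k,l} {g,j}
  A12: {j}
  A13: {a,c,e,f,h,i,j,k,l}
  A14: {a,c,e,f,h,i,j,k,l}
  A15: {e,f,h,i,k,l} {j}
  A23: {g,j}
  A24: {g,j}
  A25: {g,j}
  A34: {a,c,e,f,g,h,i,j,k,l}
  A35: {e,f,h,i,k,l} {g,j}
  A45: {b,e,f,h,i,k,l} {g,j}
  A123: {j}
  A124: {j}
  A125: {j}
  A134: {a,c,e,f,h,i,j,k,l}
  A135: {e,f,h,i,k,l} {j}
  A145: {e,f,h,i,k,l} {j}
  A234: {g,j}
  A235: {g,j}
  A245: {g,j}
  A345: {e,f,h,i,k,l} {g,j}
  A1234: {j}
  A1235: {j}
  A1245: {j}
  A1345: {e,f,h,i,k,l} {j}
  A2345: {g,j}
  A12345: {j}
C dims 7,13,13,6; δ0: rk 5, SNF 1^5; δ1: rk 8, SNF 1^8; δ2: rk 5, SNF 1^5
degree 0: 7−5−0 = 2 → Ȟ^0 ≅ Z^2
degree 1: 13−8−5 = 0 → Ȟ^1 ≅ 0
degree 2: 13−5−8 = 0 → Ȟ^2 ≅ 0


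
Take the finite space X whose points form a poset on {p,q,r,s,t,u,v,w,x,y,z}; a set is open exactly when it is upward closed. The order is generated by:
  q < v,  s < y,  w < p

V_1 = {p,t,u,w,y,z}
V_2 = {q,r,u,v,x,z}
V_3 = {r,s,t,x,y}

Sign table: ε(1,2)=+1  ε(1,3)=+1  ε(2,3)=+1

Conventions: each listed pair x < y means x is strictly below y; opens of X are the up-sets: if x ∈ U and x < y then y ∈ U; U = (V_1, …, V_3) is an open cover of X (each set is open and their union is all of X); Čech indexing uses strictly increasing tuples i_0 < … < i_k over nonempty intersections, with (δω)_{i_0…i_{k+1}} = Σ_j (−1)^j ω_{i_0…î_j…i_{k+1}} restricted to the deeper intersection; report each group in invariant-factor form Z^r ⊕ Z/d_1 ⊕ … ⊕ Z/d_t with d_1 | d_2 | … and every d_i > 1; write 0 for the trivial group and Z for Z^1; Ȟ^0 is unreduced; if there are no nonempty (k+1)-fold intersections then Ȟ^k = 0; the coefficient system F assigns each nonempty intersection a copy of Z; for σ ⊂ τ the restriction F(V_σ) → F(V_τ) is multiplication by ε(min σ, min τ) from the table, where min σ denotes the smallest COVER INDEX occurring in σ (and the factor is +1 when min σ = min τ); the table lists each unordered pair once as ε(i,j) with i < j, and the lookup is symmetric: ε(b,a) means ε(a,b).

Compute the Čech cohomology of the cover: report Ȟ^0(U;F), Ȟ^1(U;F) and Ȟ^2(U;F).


intersection data:
  V12={u,z} V13={t,y} V23={r,x}
C dims 3,3; δ0: rk 2, SNF 1^2
Ȟ^0 = (3 − 2) − 0 = 1, so Ȟ^0 ≅ Z
Ȟ^1 = (3 − 0) − 2 = 1, so Ȟ^1 ≅ Z
Ȟ^2 = (0 − 0) − 0 = 0, so Ȟ^2 ≅ 0

Ȟ^0 = Z,  Ȟ^1 = Z,  Ȟ^2 = 0


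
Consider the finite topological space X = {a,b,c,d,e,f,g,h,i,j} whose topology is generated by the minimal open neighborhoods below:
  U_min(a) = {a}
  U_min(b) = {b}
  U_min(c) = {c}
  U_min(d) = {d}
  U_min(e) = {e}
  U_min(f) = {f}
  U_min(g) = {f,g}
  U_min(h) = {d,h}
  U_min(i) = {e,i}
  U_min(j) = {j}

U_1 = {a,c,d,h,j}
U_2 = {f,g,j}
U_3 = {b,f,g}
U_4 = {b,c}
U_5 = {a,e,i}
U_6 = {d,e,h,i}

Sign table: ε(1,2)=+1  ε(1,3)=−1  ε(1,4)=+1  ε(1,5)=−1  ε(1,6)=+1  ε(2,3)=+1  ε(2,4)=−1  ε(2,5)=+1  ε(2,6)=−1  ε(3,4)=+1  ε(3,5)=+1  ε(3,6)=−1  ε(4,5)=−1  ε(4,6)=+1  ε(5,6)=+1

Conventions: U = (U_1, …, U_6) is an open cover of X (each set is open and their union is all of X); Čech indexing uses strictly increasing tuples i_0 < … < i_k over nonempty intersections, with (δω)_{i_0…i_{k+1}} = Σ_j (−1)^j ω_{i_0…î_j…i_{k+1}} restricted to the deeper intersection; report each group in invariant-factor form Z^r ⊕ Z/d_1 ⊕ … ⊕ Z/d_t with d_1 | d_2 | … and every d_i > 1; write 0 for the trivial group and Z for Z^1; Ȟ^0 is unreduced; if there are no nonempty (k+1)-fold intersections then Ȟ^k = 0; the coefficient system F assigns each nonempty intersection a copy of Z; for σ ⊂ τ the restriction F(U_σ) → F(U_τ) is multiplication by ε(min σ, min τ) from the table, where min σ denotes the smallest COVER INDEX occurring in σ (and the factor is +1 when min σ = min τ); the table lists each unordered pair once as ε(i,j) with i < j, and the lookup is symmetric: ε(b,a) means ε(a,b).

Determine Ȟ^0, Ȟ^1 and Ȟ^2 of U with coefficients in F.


intersection data:
  U12={j} U14={c} U15={a} U16={d,h} U23={f,g} U34={b} U56={e,i}
C dims 6,7; δ0: rk 6, SNF 1^5·2
Ȟ^0 = (6 − 6) − 0 = 0, so Ȟ^0 ≅ 0
Ȟ^1 = (7 − 0) − 6 = 1 plus torsion [2], so Ȟ^1 ≅ Z ⊕ Z/2
Ȟ^2 = (0 − 0) − 0 = 0, so Ȟ^2 ≅ 0

Ȟ^0 ≅ 0; Ȟ^1 ≅ Z ⊕ Z/2; Ȟ^2 ≅ 0


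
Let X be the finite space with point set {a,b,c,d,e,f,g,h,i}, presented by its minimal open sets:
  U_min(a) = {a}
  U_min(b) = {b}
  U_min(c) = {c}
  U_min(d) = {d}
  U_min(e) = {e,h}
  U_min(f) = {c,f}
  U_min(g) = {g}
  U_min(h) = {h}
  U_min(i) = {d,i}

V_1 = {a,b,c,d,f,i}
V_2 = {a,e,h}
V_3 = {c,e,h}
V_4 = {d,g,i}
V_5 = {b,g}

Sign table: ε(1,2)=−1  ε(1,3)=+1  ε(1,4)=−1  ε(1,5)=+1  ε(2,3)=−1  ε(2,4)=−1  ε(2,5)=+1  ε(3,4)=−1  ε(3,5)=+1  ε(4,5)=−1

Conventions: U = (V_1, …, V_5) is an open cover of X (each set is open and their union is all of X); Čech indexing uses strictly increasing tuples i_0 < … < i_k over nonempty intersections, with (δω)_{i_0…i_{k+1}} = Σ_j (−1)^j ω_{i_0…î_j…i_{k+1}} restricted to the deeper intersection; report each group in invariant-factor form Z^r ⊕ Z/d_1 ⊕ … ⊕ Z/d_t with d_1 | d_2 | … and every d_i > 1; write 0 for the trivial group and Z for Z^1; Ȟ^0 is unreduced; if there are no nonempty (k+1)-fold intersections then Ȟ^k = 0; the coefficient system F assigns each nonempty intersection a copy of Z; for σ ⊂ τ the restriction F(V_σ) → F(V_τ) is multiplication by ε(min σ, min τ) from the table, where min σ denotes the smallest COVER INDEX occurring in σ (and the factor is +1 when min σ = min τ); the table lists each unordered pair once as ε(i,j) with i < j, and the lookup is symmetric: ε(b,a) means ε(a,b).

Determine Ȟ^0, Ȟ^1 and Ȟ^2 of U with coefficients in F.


nonempty overlaps:
  V12={a} V13={c} V14={d,i} V15={b} V23={e,h} V45={g}
C dims 5,6; δ0: rk 4, SNF 1^4
degree 0: 5−4−0 = 1 → Ȟ^0 ≅ Z
degree 1: 6−0−4 = 2 → Ȟ^1 ≅ Z^2
degree 2: 0−0−0 = 0 → Ȟ^2 ≅ 0

Ȟ^0(U;F) ≅ Z; Ȟ^1(U;F) ≅ Z^2; Ȟ^2(U;F) ≅ 0


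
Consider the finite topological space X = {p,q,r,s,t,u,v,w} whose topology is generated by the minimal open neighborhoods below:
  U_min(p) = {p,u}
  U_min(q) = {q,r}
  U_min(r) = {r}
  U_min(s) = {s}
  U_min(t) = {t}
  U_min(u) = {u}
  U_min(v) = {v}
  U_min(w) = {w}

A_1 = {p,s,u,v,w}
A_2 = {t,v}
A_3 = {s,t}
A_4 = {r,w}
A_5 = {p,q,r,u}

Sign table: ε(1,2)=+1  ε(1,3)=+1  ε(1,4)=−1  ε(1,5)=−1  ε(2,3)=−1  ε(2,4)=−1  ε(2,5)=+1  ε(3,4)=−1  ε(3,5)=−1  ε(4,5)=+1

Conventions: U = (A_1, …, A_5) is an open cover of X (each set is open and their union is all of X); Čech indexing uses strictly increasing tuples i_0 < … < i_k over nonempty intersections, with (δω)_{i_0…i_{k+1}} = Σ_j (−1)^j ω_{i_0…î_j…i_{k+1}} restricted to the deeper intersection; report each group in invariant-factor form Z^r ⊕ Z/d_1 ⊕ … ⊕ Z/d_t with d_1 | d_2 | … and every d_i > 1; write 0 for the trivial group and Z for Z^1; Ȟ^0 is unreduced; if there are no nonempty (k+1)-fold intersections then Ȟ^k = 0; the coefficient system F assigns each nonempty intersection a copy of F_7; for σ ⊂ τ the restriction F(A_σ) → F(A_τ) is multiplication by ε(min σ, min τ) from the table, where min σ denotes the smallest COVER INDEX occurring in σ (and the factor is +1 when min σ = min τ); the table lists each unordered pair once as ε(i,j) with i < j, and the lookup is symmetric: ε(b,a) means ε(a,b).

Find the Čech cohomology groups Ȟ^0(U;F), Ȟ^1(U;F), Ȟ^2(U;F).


cover nerve:
  A12={v} A13={s} A14={w} A15={p,u} A23={t} A45={r}
C dims 5,6; δ0: rk_F7 5
Ȟ^0: (5−5)−0=0 ⇒ 0
Ȟ^1: (6−0)−5=1 ⇒ Z/7
Ȟ^2: (0−0)−0=0 ⇒ 0

Ȟ^0 = 0, Ȟ^1 = Z/7, Ȟ^2 = 0


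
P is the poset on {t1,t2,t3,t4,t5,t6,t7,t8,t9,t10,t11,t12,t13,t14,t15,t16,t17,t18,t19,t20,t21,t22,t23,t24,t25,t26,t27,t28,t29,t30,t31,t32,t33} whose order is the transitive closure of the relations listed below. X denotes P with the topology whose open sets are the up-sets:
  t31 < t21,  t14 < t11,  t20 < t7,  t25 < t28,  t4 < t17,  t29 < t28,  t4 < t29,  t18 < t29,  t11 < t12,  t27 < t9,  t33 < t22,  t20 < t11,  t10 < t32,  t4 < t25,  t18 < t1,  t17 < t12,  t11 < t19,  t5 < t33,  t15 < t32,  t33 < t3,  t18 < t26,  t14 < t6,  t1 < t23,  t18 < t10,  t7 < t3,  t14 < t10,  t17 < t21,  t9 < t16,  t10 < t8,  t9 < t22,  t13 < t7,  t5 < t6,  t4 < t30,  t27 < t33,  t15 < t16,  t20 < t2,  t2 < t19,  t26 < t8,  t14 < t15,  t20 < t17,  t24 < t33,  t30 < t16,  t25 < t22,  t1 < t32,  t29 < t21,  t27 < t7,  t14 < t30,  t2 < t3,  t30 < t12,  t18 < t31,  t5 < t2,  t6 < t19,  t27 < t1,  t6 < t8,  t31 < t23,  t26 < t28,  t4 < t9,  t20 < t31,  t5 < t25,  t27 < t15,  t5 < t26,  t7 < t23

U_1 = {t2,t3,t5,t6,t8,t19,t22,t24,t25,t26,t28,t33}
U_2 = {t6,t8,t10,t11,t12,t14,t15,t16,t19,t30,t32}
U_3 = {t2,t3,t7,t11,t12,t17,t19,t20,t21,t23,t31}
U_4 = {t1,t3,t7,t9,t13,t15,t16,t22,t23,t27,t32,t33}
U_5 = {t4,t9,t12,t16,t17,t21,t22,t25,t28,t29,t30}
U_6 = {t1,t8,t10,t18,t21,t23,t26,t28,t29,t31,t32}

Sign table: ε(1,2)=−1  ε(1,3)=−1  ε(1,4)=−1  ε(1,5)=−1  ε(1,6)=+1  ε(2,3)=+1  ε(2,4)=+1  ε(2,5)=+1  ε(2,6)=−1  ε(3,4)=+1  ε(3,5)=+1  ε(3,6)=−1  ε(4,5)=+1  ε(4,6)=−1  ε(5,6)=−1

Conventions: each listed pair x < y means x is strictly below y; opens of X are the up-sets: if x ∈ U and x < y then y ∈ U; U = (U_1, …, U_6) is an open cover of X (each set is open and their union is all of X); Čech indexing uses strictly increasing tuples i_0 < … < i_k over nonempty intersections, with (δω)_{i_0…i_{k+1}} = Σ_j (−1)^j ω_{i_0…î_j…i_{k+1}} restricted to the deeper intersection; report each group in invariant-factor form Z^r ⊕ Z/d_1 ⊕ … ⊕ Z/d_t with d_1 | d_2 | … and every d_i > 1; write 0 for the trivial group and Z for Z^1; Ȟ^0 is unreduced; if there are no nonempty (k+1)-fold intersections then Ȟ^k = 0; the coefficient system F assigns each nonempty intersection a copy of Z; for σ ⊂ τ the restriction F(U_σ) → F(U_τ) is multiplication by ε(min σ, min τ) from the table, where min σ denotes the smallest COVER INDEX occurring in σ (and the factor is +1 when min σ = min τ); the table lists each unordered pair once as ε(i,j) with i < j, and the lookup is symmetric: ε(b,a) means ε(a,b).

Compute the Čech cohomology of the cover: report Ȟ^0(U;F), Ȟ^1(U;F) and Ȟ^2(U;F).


Ȟ^0 ≅ Z,  Ȟ^1 ≅ 0,  Ȟ^2 ≅ Z/2

cover nerve:
  U12={t6,t8,t19} U13={t2,t3,t19} U14={t3,t22,t33} U15={t22,t25,t28} U16={t8,t26,t28} U23={t11,t12,t19} U24={t15,t16,t32} U25={t12,t16,t30} U26={t8,t10,t32} U34={t3,t7,t23} U35={t12,t17,t21} U36={t21,t23,t31} U45={t9,t16,t22} U46={t1,t23,t32} U56={t21,t28,t29}
  U123={t19} U126={t8} U134={t3} U145={t22} U156={t28} U235={t12} U245={t16} U246={t32} U346={t23} U356={t21}
C dims 6,15,10; δ0: rk 5, SNF 1^5; δ1: rk 10, SNF 1^9·2
Ȟ^0: (6−5)−0=1 ⇒ Z
Ȟ^1: (15−10)−5=0 ⇒ 0
Ȟ^2: (10−0)−10=0 plus torsion [2] ⇒ Z/2


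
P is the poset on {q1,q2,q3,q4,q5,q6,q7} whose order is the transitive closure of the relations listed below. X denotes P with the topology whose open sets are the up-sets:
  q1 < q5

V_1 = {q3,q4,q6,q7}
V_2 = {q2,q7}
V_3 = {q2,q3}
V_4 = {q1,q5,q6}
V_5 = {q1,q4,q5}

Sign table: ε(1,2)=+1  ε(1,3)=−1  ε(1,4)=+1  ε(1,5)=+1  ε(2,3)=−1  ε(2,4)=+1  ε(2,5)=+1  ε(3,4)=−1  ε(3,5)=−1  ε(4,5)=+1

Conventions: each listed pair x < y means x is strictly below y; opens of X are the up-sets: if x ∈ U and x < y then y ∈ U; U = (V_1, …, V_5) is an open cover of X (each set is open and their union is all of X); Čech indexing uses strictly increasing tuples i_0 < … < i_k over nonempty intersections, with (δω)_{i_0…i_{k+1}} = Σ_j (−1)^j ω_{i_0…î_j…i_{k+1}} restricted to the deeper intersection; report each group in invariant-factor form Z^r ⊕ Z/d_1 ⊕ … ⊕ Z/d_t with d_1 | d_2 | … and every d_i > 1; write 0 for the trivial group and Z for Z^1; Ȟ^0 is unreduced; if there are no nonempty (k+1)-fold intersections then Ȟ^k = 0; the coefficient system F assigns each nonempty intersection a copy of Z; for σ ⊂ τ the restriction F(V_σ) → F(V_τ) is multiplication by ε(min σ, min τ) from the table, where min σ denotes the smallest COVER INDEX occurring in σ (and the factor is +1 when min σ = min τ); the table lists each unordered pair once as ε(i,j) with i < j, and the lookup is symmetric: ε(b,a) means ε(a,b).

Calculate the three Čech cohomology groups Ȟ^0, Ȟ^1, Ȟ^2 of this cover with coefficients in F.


nonempty overlaps:
  V12={q7} V13={q3} V14={q6} V15={q4} V23={q2} V45={q1,q5}
C dims 5,6; δ0: rk 4, SNF 1^4
degree 0: 5−4−0 = 1 → Ȟ^0 ≅ Z
degree 1: 6−0−4 = 2 → Ȟ^1 ≅ Z^2
degree 2: 0−0−0 = 0 → Ȟ^2 ≅ 0

Ȟ^0 ≅ Z, Ȟ^1 ≅ Z^2, Ȟ^2 ≅ 0


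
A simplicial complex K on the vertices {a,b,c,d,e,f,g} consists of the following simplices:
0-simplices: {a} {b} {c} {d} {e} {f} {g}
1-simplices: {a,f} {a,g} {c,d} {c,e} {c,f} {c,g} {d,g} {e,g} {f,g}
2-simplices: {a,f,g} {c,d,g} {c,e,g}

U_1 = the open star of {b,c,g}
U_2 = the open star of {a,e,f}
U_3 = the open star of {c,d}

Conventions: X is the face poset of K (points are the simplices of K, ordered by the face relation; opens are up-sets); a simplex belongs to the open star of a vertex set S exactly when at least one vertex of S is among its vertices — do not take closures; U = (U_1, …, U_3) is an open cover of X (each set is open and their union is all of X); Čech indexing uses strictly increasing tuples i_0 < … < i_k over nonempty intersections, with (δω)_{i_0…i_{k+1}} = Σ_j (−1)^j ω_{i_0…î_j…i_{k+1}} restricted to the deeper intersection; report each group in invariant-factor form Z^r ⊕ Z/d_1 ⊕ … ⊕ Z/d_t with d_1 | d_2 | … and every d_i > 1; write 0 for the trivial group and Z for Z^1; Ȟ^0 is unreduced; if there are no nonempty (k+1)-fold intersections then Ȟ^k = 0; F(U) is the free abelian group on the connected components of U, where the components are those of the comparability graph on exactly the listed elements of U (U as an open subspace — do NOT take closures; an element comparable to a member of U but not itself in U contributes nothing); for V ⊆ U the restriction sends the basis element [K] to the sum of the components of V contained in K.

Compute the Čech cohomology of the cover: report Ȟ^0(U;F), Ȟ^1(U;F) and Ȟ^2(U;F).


nonempty overlaps:
  U1={{b},{c},{g},{a,g},{c,d},{c,e},{c,f},{c,g},{d,g},{e,g},{f,g},{a,f,g},{c,d,g},{c,e,g}} U2={{a},{e},{f},{a,f},{a,g},{c,e},{c,f},{e,g},{f,g},{a,f,g},{c,e,g}} U3={{c},{d},{c,d},{c,e},{c,f},{c,g},{d,g},{c,d,g},{c,e,g}}
  U12={{a,g},{c,e},{c,f},{e,g},{f,g},{a,f,g},{c,e,g}} U13={{c},{c,d},{c,e},{c,f},{c,g},{d,g},{c,d,g},{c,e,g}} U23={{c,e},{c,f},{c,e,g}}
  U123={{c,e},{c,f},{c,e,g}}
components per intersection:
  U1: {{b}} {{c},{g},{a,g},{c,d},{c,e},{c,f},{c,g},{d,g},{e,g},{f,g},{a,f,g},{c,d,g},{c,e,g}}
  U2: {{a},{f},{a,f},{a,g},{c,f},{f,g},{a,f,g}} {{e},{c,e},{e,g},{c,e,g}}
  U3: {{c},{d},{c,d},{c,e},{c,f},{c,g},{d,g},{c,d,g},{c,e,g}}
  U12: {{a,g},{f,g},{a,f,g}} {{c,e},{e,g},{c,e,g}} {{c,f}}
  U13: {{c},{c,d},{c,e},{c,f},{c,g},{d,g},{c,d,g},{c,e,g}}
  U23: {{c,e},{c,e,g}} {{c,f}}
  U123: {{c,e},{c,e,g}} {{c,f}}
C dims 5,6,2; δ0: rk 3, SNF 1^3; δ1: rk 2, SNF 1^2
degree 0: 5−3−0 = 2 → Ȟ^0 ≅ Z^2
degree 1: 6−2−3 = 1 → Ȟ^1 ≅ Z
degree 2: 2−0−2 = 0 → Ȟ^2 ≅ 0

Ȟ^0 = Z^2, Ȟ^1 = Z and Ȟ^2 = 0


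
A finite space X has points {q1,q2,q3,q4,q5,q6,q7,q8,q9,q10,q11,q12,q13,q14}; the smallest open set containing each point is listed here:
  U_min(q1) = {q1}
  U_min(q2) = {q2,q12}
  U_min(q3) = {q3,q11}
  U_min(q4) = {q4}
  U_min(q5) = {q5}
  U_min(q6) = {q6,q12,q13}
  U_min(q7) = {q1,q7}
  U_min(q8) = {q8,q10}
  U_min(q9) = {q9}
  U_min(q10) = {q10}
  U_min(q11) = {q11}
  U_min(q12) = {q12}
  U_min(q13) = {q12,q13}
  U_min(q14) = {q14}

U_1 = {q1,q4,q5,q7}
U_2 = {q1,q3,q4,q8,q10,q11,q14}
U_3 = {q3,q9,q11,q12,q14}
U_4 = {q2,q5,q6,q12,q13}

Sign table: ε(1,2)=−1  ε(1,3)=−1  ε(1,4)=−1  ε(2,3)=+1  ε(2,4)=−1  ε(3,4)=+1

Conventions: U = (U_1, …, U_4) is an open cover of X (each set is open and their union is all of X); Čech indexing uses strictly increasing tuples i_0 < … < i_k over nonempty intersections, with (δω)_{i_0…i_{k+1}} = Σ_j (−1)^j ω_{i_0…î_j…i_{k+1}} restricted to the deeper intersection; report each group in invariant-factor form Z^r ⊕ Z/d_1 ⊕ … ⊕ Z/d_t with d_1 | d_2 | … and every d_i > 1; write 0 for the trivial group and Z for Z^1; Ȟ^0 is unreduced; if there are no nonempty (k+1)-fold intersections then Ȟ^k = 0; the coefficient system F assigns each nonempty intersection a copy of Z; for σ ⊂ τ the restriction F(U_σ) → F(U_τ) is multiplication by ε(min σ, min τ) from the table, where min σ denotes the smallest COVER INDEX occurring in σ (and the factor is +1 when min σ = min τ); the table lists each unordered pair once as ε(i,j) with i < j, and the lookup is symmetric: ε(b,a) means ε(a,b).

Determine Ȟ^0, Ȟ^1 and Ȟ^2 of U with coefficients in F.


Ȟ^0 ≅ Z, Ȟ^1 ≅ Z and Ȟ^2 ≅ 0

nonempty intersections:
  U12={q1,q4} U14={q5} U23={q3,q11,q14} U34={q12}
C dims 4,4; δ0: rk 3, SNF 1^3
Ȟ^0: (4−3)−0=1 ⇒ Z
Ȟ^1: (4−0)−3=1 ⇒ Z
Ȟ^2: (0−0)−0=0 ⇒ 0


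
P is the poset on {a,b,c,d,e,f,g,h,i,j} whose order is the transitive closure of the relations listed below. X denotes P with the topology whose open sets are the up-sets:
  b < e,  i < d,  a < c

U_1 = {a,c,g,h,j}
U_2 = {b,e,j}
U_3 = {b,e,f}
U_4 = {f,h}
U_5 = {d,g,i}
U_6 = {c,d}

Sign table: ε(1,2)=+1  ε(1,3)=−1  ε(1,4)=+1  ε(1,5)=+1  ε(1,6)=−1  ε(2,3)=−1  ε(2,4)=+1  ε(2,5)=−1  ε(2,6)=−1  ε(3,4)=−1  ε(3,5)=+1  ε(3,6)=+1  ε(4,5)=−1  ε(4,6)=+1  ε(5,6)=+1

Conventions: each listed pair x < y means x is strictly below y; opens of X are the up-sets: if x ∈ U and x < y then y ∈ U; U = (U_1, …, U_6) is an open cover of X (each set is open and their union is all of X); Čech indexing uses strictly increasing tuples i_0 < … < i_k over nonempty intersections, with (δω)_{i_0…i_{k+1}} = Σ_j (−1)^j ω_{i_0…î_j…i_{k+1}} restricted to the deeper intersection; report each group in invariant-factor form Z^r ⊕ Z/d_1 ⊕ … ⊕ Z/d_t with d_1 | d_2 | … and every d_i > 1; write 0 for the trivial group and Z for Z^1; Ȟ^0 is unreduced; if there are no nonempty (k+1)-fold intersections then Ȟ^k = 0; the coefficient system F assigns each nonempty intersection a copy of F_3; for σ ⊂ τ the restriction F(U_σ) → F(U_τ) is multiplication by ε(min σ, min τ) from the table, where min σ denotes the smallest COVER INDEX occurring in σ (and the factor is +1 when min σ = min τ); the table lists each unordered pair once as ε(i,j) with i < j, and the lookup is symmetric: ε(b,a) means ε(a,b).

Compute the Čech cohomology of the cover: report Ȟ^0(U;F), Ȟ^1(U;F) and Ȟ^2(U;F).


nerve simplices:
  U12={j} U14={h} U15={g} U16={c} U23={b,e} U34={f} U56={d}
C dims 6,7; δ0: rk_F3 6
degree 0: 6−6−0 = 0 → Ȟ^0 ≅ 0
degree 1: 7−0−6 = 1 → Ȟ^1 ≅ Z/3
degree 2: 0−0−0 = 0 → Ȟ^2 ≅ 0

Ȟ^0(U;F) ≅ 0; Ȟ^1(U;F) ≅ Z/3; Ȟ^2(U;F) ≅ 0


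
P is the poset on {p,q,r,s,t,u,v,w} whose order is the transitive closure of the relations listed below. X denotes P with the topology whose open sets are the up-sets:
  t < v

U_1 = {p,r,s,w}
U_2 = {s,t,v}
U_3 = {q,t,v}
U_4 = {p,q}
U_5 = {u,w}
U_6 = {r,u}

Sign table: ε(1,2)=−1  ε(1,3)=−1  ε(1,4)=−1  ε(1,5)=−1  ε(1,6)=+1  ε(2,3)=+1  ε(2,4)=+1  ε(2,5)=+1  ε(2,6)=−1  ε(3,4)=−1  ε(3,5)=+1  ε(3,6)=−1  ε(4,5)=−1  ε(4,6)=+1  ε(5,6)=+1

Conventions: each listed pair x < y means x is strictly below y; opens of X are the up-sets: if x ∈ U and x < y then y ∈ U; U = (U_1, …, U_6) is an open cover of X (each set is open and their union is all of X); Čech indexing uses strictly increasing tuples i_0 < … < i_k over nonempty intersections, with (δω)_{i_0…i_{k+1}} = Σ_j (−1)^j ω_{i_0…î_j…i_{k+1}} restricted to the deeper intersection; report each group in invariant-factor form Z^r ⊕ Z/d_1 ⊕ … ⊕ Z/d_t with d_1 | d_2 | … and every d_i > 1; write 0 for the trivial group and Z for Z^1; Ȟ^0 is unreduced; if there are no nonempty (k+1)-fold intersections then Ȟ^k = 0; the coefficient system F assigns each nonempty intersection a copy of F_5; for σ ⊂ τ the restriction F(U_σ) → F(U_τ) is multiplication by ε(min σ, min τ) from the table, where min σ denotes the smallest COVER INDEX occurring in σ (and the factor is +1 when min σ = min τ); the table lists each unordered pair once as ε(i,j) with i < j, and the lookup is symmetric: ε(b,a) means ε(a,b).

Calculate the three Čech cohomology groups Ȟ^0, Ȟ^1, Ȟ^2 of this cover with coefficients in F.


Ȟ^0 ≅ 0, Ȟ^1 ≅ Z/5, Ȟ^2 ≅ 0

intersection data:
  U12={s} U14={p} U15={w} U16={r} U23={t,v} U34={q} U56={u}
C dims 6,7; δ0: rk_F5 6
Ȟ^0 = (6 − 6) − 0 = 0, so Ȟ^0 ≅ 0
Ȟ^1 = (7 − 0) − 6 = 1, so Ȟ^1 ≅ Z/5
Ȟ^2 = (0 − 0) − 0 = 0, so Ȟ^2 ≅ 0


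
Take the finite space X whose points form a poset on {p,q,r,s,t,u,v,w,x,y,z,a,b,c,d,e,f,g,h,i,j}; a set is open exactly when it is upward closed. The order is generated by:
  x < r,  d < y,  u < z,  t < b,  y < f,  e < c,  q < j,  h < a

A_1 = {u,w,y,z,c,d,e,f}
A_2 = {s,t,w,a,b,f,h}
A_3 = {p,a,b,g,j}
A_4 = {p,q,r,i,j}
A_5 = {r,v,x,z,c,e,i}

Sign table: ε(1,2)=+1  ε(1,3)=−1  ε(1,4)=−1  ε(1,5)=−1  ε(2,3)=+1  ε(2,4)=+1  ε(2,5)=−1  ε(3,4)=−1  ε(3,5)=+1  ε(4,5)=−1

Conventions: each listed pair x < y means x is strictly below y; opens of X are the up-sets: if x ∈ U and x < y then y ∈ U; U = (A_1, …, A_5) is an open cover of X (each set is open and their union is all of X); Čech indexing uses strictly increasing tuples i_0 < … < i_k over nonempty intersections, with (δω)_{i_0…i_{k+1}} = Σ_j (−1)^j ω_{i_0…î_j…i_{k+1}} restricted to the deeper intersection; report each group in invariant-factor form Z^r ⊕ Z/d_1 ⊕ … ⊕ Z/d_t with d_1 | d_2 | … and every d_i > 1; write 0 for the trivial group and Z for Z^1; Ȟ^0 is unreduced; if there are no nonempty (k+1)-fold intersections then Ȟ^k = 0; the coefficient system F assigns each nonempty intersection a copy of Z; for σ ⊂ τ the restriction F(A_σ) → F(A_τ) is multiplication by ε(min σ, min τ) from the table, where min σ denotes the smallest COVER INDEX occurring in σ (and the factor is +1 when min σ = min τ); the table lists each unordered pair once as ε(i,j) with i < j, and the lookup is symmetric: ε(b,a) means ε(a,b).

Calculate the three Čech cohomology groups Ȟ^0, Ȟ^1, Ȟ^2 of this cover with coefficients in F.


Ȟ^0 = 0,  Ȟ^1 = Z/2,  Ȟ^2 = 0

nonempty overlaps:
  A12={w,f} A15={z,c,e} A23={a,b} A34={p,j} A45={r,i}
C dims 5,5; δ0: rk 5, SNF 1^4·2
degree 0: 5−5−0 = 0 → Ȟ^0 ≅ 0
degree 1: 5−0−5 = 0 plus torsion [2] → Ȟ^1 ≅ Z/2
degree 2: 0−0−0 = 0 → Ȟ^2 ≅ 0


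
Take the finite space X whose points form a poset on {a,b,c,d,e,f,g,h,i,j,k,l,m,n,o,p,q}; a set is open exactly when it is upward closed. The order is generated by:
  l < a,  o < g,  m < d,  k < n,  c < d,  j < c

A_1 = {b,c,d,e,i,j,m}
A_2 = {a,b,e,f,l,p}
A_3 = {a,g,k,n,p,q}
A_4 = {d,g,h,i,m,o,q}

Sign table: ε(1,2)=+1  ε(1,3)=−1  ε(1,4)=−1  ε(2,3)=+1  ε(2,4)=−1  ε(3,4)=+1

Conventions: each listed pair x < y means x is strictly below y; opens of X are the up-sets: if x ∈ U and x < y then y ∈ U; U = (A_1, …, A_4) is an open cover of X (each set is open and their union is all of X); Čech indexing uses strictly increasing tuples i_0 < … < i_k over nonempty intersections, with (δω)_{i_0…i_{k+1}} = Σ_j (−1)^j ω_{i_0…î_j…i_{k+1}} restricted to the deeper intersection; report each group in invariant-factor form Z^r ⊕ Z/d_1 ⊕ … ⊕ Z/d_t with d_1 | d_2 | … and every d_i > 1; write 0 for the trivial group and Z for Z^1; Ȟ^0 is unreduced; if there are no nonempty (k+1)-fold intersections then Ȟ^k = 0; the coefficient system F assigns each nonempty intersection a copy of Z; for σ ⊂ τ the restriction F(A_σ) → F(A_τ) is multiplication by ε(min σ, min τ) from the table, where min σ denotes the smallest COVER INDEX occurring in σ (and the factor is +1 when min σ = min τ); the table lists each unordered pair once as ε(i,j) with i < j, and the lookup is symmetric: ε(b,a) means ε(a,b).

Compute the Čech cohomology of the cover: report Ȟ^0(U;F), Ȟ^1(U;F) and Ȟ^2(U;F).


Ȟ^0 = 0,  Ȟ^1 = Z/2,  Ȟ^2 = 0

nonempty overlaps:
  A12={b,e} A14={d,i,m} A23={a,p} A34={g,q}
C dims 4,4; δ0: rk 4, SNF 1^3·2
degree 0: 4−4−0 = 0 → Ȟ^0 ≅ 0
degree 1: 4−0−4 = 0 plus torsion [2] → Ȟ^1 ≅ Z/2
degree 2: 0−0−0 = 0 → Ȟ^2 ≅ 0


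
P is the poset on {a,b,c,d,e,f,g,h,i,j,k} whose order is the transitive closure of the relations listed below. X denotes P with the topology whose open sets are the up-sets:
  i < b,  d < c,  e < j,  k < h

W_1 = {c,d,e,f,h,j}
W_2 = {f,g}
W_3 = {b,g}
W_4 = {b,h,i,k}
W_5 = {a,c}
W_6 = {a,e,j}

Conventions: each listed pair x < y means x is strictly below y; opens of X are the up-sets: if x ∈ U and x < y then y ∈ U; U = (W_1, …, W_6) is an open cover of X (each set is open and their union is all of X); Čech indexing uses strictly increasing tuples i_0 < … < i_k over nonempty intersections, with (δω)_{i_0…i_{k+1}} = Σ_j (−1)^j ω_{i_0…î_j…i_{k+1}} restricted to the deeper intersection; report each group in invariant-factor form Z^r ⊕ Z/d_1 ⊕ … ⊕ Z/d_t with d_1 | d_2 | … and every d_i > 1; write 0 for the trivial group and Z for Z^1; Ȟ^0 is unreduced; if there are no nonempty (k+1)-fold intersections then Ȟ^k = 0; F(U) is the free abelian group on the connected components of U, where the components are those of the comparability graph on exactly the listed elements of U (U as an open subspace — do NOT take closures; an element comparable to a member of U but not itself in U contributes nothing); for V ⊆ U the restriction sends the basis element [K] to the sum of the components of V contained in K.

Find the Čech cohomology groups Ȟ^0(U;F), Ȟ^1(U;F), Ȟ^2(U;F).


intersection data:
  W12={f} W14={h} W15={c} W16={e,j} W23={g} W34={b} W56={a}
components per intersection:
  W1: {c,d} {e,j} {f} {h}
  W2: {f} {g}
  W3: {b} {g}
  W4: {b,i} {h,k}
  W5: {a} {c}
  W6: {a} {e,j}
  W12: {f}
  W14: {h}
  W15: {c}
  W16: {e,j}
  W23: {g}
  W34: {b}
  W56: {a}
C dims 14,7; δ0: rk 7, SNF 1^7
Ȟ^0 = (14 − 7) − 0 = 7, so Ȟ^0 ≅ Z^7
Ȟ^1 = (7 − 0) − 7 = 0, so Ȟ^1 ≅ 0
Ȟ^2 = (0 − 0) − 0 = 0, so Ȟ^2 ≅ 0

Ȟ^0 ≅ Z^7, Ȟ^1 ≅ 0 and Ȟ^2 ≅ 0


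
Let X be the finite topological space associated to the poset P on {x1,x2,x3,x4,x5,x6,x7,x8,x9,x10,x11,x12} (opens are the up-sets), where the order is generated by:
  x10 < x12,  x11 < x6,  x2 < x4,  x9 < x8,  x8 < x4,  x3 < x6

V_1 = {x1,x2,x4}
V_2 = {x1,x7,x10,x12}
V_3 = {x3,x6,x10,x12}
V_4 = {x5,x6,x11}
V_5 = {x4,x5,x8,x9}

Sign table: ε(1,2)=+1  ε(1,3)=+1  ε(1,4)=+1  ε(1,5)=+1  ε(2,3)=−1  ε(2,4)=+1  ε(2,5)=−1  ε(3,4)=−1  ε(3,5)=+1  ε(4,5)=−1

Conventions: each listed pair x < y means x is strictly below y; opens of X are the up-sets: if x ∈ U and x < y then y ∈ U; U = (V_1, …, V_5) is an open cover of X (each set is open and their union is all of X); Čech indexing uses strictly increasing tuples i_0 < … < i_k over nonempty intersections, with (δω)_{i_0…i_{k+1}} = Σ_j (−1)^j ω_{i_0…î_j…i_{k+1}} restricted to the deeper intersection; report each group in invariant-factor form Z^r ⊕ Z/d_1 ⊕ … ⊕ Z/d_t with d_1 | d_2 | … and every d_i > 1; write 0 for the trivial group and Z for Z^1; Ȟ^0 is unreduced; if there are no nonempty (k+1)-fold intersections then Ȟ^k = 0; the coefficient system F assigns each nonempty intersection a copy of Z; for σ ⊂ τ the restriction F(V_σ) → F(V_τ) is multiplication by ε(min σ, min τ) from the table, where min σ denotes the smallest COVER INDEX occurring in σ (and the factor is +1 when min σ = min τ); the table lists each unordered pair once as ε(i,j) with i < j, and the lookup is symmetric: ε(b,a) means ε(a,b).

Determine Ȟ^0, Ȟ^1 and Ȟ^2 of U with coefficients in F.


nonempty overlaps:
  V12={x1} V15={x4} V23={x10,x12} V34={x6} V45={x5}
C dims 5,5; δ0: rk 5, SNF 1^4·2
degree 0: 5−5−0 = 0 → Ȟ^0 ≅ 0
degree 1: 5−0−5 = 0 plus torsion [2] → Ȟ^1 ≅ Z/2
degree 2: 0−0−0 = 0 → Ȟ^2 ≅ 0

Ȟ^0(U;F) ≅ 0, Ȟ^1(U;F) ≅ Z/2, Ȟ^2(U;F) ≅ 0


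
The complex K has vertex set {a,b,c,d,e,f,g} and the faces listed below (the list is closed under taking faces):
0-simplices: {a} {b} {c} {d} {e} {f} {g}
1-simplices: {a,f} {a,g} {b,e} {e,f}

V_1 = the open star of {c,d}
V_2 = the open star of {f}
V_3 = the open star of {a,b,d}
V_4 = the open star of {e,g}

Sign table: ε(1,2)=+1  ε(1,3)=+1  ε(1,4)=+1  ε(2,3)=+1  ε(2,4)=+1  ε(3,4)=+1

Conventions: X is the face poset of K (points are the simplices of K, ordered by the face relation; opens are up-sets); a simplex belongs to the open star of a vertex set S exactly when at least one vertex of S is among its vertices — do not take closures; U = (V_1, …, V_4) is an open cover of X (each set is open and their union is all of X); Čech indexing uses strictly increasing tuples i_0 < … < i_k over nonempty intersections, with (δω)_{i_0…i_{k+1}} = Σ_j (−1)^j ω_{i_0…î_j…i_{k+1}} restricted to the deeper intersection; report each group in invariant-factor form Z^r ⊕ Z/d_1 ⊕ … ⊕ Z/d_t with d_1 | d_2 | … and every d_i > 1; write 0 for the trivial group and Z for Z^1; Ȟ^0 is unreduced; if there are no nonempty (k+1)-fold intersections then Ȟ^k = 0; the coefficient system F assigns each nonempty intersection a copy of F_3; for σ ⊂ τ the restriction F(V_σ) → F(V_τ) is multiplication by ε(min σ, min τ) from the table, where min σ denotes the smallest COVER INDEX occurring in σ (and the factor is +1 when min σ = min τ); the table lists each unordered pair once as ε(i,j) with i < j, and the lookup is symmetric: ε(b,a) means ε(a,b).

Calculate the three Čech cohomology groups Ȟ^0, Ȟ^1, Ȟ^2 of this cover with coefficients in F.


nonempty overlaps:
  V1={{c},{d}} V2={{f},{a,f},{e,f}} V3={{a},{b},{d},{a,f},{a,g},{b,e}} V4={{e},{g},{a,g},{b,e},{e,f}}
  V13={{d}} V23={{a,f}} V24={{e,f}} V34={{a,g},{b,e}}
C dims 4,4; δ0: rk_F3 3
degree 0: 4−3−0 = 1 → Ȟ^0 ≅ Z/3
degree 1: 4−0−3 = 1 → Ȟ^1 ≅ Z/3
degree 2: 0−0−0 = 0 → Ȟ^2 ≅ 0

Ȟ^0(U;F) ≅ Z/3; Ȟ^1(U;F) ≅ Z/3; Ȟ^2(U;F) ≅ 0
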